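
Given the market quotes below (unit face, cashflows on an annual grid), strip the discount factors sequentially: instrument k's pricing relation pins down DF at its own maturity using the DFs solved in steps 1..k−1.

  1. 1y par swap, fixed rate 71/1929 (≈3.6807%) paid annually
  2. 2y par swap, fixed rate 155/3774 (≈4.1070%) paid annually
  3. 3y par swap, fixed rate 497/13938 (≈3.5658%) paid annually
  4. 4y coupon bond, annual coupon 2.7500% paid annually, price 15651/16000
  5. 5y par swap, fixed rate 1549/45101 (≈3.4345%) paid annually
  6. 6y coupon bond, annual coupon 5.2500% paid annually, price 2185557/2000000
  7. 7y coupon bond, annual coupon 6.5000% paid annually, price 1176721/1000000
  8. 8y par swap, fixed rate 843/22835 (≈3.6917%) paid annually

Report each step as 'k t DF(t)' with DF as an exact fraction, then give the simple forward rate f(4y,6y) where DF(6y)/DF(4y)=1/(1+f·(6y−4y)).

1 1 1929/2000
2 2 369/400
3 3 4503/5000
4 4 4387/5000
5 5 8451/10000
6 6 8133/10000
7 7 39/50
8 8 7471/10000
f(4y,6y) = ((4387/5000)/(8133/10000) − 1)/(2) = 641/16266 ≈ 3.9407%

step 1 [1y] swap r/1=71/1929: DF=(1 − 71/1929·(0))/(1+71/1929) = 1929/2000 ≈ 0.964500
step 2 [2y] swap r/1=155/3774: DF=(1 − 155/3774·(0.964500))/(1+155/3774) = 369/400 ≈ 0.922500
step 3 [3y] swap r/1=497/13938: DF=(1 − 497/13938·(0.964500+0.922500))/(1+497/13938) = 4503/5000 ≈ 0.900600
step 4 [4y] bond c/1=11/400: DF=(15651/16000 − 11/400·(0.964500+0.922500+0.900600))/(1+11/400) = 4387/5000 ≈ 0.877400
step 5 [5y] swap r/1=1549/45101: DF=(1 − 1549/45101·(0.964500+0.922500+0.900600+0.877400))/(1+1549/45101) = 8451/10000 ≈ 0.845100
step 6 [6y] bond c/1=21/400: DF=(2185557/2000000 − 21/400·(0.964500+0.922500+0.900600+0.877400+0.845100))/(1+21/400) = 8133/10000 ≈ 0.813300
step 7 [7y] bond c/1=13/200: DF=(1176721/1000000 − 13/200·(0.964500+0.922500+0.900600+0.877400+0.845100+0.813300))/(1+13/200) = 39/50 ≈ 0.780000
step 8 [8y] swap r/1=843/22835: DF=(1 − 843/22835·(0.964500+0.922500+0.900600+0.877400+0.845100+0.813300+0.780000))/(1+843/22835) = 7471/10000 ≈ 0.747100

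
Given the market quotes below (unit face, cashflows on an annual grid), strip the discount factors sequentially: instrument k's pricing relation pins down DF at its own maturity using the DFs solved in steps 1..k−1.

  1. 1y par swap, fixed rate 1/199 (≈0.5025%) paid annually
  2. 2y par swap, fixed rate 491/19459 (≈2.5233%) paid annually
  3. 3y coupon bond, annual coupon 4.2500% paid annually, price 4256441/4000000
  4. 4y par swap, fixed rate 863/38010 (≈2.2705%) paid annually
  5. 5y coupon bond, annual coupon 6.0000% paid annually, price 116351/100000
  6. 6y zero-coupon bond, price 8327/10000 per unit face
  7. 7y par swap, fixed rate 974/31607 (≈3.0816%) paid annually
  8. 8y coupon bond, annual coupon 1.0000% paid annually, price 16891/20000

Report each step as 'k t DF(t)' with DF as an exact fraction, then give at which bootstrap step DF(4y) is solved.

step 1 [1y] swap r/1=1/199: DF=(1 − 1/199·(0))/(1+1/199) = 199/200 ≈ 0.995000
step 2 [2y] swap r/1=491/19459: DF=(1 − 491/19459·(0.995000))/(1+491/19459) = 9509/10000 ≈ 0.950900
step 3 [3y] bond c/1=17/400: DF=(4256441/4000000 − 17/400·(0.995000+0.950900))/(1+17/400) = 4707/5000 ≈ 0.941400
step 4 [4y] swap r/1=863/38010: DF=(1 − 863/38010·(0.995000+0.950900+0.941400))/(1+863/38010) = 9137/10000 ≈ 0.913700
step 5 [5y] bond c/1=3/50: DF=(116351/100000 − 3/50·(0.995000+0.950900+0.941400+0.913700))/(1+3/50) = 353/400 ≈ 0.882500
step 6 [6y] zero: DF = P = 8327/10000 ≈ 0.832700
step 7 [7y] swap r/1=974/31607: DF=(1 − 974/31607·(0.995000+0.950900+0.941400+0.913700+0.882500+0.832700))/(1+974/31607) = 2013/2500 ≈ 0.805200
step 8 [8y] bond c/1=1/100: DF=(16891/20000 − 1/100·(0.995000+0.950900+0.941400+0.913700+0.882500+0.832700+0.805200))/(1+1/100) = 967/1250 ≈ 0.773600

1 1 199/200
2 2 9509/10000
3 3 4707/5000
4 4 9137/10000
5 5 353/400
6 6 8327/10000
7 7 2013/2500
8 8 967/1250
DF(4y) is solved at step 4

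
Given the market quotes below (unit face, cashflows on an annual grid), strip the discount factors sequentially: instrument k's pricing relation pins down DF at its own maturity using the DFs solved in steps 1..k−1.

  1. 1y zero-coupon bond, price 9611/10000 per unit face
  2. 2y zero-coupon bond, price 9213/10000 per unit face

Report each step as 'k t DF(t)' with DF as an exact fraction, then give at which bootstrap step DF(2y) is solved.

1 1 9611/10000
2 2 9213/10000
DF(2y) is solved at step 2

step 1 [1y] zero: DF = P = 9611/10000 ≈ 0.961100
step 2 [2y] zero: DF = P = 9213/10000 ≈ 0.921300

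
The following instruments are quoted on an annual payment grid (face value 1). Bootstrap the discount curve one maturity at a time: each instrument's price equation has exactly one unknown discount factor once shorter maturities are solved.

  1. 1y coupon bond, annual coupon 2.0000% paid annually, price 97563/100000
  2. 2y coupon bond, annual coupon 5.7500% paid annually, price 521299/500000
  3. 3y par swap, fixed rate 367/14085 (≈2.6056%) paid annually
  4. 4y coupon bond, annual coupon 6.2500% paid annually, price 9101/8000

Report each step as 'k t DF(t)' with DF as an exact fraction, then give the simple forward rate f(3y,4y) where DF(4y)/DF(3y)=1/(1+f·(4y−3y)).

step 1 [1y] bond c/1=1/50: DF=(97563/100000 − 1/50·(0))/(1+1/50) = 1913/2000 ≈ 0.956500
step 2 [2y] bond c/1=23/400: DF=(521299/500000 − 23/400·(0.956500))/(1+23/400) = 9339/10000 ≈ 0.933900
step 3 [3y] swap r/1=367/14085: DF=(1 − 367/14085·(0.956500+0.933900))/(1+367/14085) = 4633/5000 ≈ 0.926600
step 4 [4y] bond c/1=1/16: DF=(9101/8000 − 1/16·(0.956500+0.933900+0.926600))/(1+1/16) = 181/200 ≈ 0.905000

1 1 1913/2000
2 2 9339/10000
3 3 4633/5000
4 4 181/200
f(3y,4y) = ((4633/5000)/(181/200) − 1)/(1) = 108/4525 ≈ 2.3867%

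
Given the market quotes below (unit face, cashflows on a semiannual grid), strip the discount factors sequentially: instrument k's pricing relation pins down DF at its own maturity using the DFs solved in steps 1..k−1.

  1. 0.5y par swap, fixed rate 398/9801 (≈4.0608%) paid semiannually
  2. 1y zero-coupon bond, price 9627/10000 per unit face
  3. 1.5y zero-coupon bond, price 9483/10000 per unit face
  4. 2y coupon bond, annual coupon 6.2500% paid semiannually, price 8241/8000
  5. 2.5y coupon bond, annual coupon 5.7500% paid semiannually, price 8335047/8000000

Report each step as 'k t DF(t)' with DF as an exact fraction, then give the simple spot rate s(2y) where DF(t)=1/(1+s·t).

1 1/2 9801/10000
2 1 9627/10000
3 3/2 9483/10000
4 2 9113/10000
5 5/2 1813/2000
s(2y) = (1/(9113/10000) − 1)/(2) = 887/18226 ≈ 4.8667%

step 1 [0.5y] swap r/2=199/9801: DF=(1 − 199/9801·(0))/(1+199/9801) = 9801/10000 ≈ 0.980100
step 2 [1y] zero: DF = P = 9627/10000 ≈ 0.962700
step 3 [1.5y] zero: DF = P = 9483/10000 ≈ 0.948300
step 4 [2y] bond c/2=1/32: DF=(8241/8000 − 1/32·(0.980100+0.962700+0.948300))/(1+1/32) = 9113/10000 ≈ 0.911300
step 5 [2.5y] bond c/2=23/800: DF=(8335047/8000000 − 23/800·(0.980100+0.962700+0.948300+0.911300))/(1+23/800) = 1813/2000 ≈ 0.906500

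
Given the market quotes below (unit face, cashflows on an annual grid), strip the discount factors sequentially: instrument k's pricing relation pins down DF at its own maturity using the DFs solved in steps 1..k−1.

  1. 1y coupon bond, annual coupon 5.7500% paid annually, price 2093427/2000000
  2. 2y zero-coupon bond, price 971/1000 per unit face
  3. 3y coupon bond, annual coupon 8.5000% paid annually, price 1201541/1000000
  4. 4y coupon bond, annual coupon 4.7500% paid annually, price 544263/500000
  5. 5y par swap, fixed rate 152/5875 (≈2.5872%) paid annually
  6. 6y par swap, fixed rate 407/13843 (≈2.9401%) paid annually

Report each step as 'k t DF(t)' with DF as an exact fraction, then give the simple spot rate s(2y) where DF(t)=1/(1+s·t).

1 1 4949/5000
2 2 971/1000
3 3 4769/5000
4 4 907/1000
5 5 549/625
6 6 2093/2500
s(2y) = (1/(971/1000) − 1)/(2) = 29/1942 ≈ 1.4933%

step 1 [1y] bond c/1=23/400: DF=(2093427/2000000 − 23/400·(0))/(1+23/400) = 4949/5000 ≈ 0.989800
step 2 [2y] zero: DF = P = 971/1000 ≈ 0.971000
step 3 [3y] bond c/1=17/200: DF=(1201541/1000000 − 17/200·(0.989800+0.971000))/(1+17/200) = 4769/5000 ≈ 0.953800
step 4 [4y] bond c/1=19/400: DF=(544263/500000 − 19/400·(0.989800+0.971000+0.953800))/(1+19/400) = 907/1000 ≈ 0.907000
step 5 [5y] swap r/1=152/5875: DF=(1 − 152/5875·(0.989800+0.971000+0.953800+0.907000))/(1+152/5875) = 549/625 ≈ 0.878400
step 6 [6y] swap r/1=407/13843: DF=(1 − 407/13843·(0.989800+0.971000+0.953800+0.907000+0.878400))/(1+407/13843) = 2093/2500 ≈ 0.837200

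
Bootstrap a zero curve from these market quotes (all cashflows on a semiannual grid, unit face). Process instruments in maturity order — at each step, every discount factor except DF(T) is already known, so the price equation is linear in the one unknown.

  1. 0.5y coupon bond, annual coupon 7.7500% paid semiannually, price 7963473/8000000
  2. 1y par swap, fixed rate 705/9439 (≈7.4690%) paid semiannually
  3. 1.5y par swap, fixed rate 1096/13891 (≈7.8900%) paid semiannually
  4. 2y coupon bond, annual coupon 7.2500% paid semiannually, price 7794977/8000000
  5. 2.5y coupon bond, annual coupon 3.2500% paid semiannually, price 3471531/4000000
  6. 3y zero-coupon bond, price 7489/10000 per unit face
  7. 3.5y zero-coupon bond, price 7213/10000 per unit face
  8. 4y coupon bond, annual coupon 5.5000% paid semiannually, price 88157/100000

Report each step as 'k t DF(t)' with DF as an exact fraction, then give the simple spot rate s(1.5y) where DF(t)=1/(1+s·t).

step 1 [0.5y] bond c/2=31/800: DF=(7963473/8000000 − 31/800·(0))/(1+31/800) = 9583/10000 ≈ 0.958300
step 2 [1y] swap r/2=705/18878: DF=(1 − 705/18878·(0.958300))/(1+705/18878) = 1859/2000 ≈ 0.929500
step 3 [1.5y] swap r/2=548/13891: DF=(1 − 548/13891·(0.958300+0.929500))/(1+548/13891) = 1113/1250 ≈ 0.890400
step 4 [2y] bond c/2=29/800: DF=(7794977/8000000 − 29/800·(0.958300+0.929500+0.890400))/(1+29/800) = 8431/10000 ≈ 0.843100
step 5 [2.5y] bond c/2=13/800: DF=(3471531/4000000 − 13/800·(0.958300+0.929500+0.890400+0.843100))/(1+13/800) = 7961/10000 ≈ 0.796100
step 6 [3y] zero: DF = P = 7489/10000 ≈ 0.748900
step 7 [3.5y] zero: DF = P = 7213/10000 ≈ 0.721300
step 8 [4y] bond c/2=11/400: DF=(88157/100000 − 11/400·(0.958300+0.929500+0.890400+0.843100+0.796100+0.748900+0.721300))/(1+11/400) = 1751/2500 ≈ 0.700400

1 1/2 9583/10000
2 1 1859/2000
3 3/2 1113/1250
4 2 8431/10000
5 5/2 7961/10000
6 3 7489/10000
7 7/2 7213/10000
8 4 1751/2500
s(1.5y) = (1/(1113/1250) − 1)/(3/2) = 274/3339 ≈ 8.2060%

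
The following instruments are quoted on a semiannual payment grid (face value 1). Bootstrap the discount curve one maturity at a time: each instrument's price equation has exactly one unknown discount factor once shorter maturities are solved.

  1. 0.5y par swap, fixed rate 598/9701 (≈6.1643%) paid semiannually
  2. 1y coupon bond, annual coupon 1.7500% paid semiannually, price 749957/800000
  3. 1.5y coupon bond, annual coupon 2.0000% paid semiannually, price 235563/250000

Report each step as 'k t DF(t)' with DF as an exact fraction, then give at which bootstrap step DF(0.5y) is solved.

step 1 [0.5y] swap r/2=299/9701: DF=(1 − 299/9701·(0))/(1+299/9701) = 9701/10000 ≈ 0.970100
step 2 [1y] bond c/2=7/800: DF=(749957/800000 − 7/800·(0.970100))/(1+7/800) = 9209/10000 ≈ 0.920900
step 3 [1.5y] bond c/2=1/100: DF=(235563/250000 − 1/100·(0.970100+0.920900))/(1+1/100) = 4571/5000 ≈ 0.914200

1 1/2 9701/10000
2 1 9209/10000
3 3/2 4571/5000
DF(0.5y) is solved at step 1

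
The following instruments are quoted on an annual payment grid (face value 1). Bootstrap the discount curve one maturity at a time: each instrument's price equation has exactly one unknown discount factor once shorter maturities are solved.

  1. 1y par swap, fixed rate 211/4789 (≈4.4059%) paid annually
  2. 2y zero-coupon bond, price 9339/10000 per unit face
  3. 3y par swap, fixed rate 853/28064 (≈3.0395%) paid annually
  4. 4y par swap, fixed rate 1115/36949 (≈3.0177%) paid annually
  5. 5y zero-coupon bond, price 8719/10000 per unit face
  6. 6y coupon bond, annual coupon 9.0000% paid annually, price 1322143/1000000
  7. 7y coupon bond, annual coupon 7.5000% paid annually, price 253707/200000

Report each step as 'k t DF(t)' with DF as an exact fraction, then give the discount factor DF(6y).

step 1 [1y] swap r/1=211/4789: DF=(1 − 211/4789·(0))/(1+211/4789) = 4789/5000 ≈ 0.957800
step 2 [2y] zero: DF = P = 9339/10000 ≈ 0.933900
step 3 [3y] swap r/1=853/28064: DF=(1 − 853/28064·(0.957800+0.933900))/(1+853/28064) = 9147/10000 ≈ 0.914700
step 4 [4y] swap r/1=1115/36949: DF=(1 − 1115/36949·(0.957800+0.933900+0.914700))/(1+1115/36949) = 1777/2000 ≈ 0.888500
step 5 [5y] zero: DF = P = 8719/10000 ≈ 0.871900
step 6 [6y] bond c/1=9/100: DF=(1322143/1000000 − 9/100·(0.957800+0.933900+0.914700+0.888500+0.871900))/(1+9/100) = 8359/10000 ≈ 0.835900
step 7 [7y] bond c/1=3/40: DF=(253707/200000 − 3/40·(0.957800+0.933900+0.914700+0.888500+0.871900+0.835900))/(1+3/40) = 8031/10000 ≈ 0.803100

1 1 4789/5000
2 2 9339/10000
3 3 9147/10000
4 4 1777/2000
5 5 8719/10000
6 6 8359/10000
7 7 8031/10000
DF(6y) = 8359/10000 ≈ 0.835900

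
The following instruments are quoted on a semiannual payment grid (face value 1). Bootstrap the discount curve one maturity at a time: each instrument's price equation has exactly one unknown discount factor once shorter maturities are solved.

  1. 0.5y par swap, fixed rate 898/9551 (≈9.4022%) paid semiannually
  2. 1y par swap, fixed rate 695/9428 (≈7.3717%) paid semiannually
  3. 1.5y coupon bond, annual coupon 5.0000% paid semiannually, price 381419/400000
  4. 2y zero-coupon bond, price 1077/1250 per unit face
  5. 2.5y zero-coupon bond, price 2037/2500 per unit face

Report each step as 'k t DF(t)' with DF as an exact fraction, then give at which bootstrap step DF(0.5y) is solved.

1 1/2 9551/10000
2 1 1861/2000
3 3/2 8843/10000
4 2 1077/1250
5 5/2 2037/2500
DF(0.5y) is solved at step 1

step 1 [0.5y] swap r/2=449/9551: DF=(1 − 449/9551·(0))/(1+449/9551) = 9551/10000 ≈ 0.955100
step 2 [1y] swap r/2=695/18856: DF=(1 − 695/18856·(0.955100))/(1+695/18856) = 1861/2000 ≈ 0.930500
step 3 [1.5y] bond c/2=1/40: DF=(381419/400000 − 1/40·(0.955100+0.930500))/(1+1/40) = 8843/10000 ≈ 0.884300
step 4 [2y] zero: DF = P = 1077/1250 ≈ 0.861600
step 5 [2.5y] zero: DF = P = 2037/2500 ≈ 0.814800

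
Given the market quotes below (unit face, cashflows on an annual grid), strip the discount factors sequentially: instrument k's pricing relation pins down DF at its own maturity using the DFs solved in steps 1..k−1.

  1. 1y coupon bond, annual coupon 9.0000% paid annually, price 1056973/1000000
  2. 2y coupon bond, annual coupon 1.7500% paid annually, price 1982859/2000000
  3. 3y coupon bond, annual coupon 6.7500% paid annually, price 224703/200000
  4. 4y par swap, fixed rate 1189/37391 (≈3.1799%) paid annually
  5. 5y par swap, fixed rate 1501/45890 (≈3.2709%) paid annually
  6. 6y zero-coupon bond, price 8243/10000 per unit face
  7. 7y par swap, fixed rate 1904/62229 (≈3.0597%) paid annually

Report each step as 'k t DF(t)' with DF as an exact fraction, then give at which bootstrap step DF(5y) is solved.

1 1 9697/10000
2 2 9577/10000
3 3 4653/5000
4 4 8811/10000
5 5 8499/10000
6 6 8243/10000
7 7 506/625
DF(5y) is solved at step 5

step 1 [1y] bond c/1=9/100: DF=(1056973/1000000 − 9/100·(0))/(1+9/100) = 9697/10000 ≈ 0.969700
step 2 [2y] bond c/1=7/400: DF=(1982859/2000000 − 7/400·(0.969700))/(1+7/400) = 9577/10000 ≈ 0.957700
step 3 [3y] bond c/1=27/400: DF=(224703/200000 − 27/400·(0.969700+0.957700))/(1+27/400) = 4653/5000 ≈ 0.930600
step 4 [4y] swap r/1=1189/37391: DF=(1 − 1189/37391·(0.969700+0.957700+0.930600))/(1+1189/37391) = 8811/10000 ≈ 0.881100
step 5 [5y] swap r/1=1501/45890: DF=(1 − 1501/45890·(0.969700+0.957700+0.930600+0.881100))/(1+1501/45890) = 8499/10000 ≈ 0.849900
step 6 [6y] zero: DF = P = 8243/10000 ≈ 0.824300
step 7 [7y] swap r/1=1904/62229: DF=(1 − 1904/62229·(0.969700+0.957700+0.930600+0.881100+0.849900+0.824300))/(1+1904/62229) = 506/625 ≈ 0.809600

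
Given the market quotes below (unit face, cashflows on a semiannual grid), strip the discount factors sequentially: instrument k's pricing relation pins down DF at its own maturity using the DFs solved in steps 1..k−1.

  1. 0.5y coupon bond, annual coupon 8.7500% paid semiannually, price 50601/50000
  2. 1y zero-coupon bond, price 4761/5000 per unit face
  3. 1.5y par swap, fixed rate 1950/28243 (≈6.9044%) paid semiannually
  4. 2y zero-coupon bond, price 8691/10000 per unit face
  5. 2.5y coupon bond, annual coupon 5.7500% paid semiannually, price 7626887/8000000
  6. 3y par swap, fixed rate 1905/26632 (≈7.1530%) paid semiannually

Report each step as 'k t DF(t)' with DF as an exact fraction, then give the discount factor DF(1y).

1 1/2 606/625
2 1 4761/5000
3 3/2 361/400
4 2 8691/10000
5 5/2 1647/2000
6 3 1619/2000
DF(1y) = 4761/5000 ≈ 0.952200

step 1 [0.5y] bond c/2=7/160: DF=(50601/50000 − 7/160·(0))/(1+7/160) = 606/625 ≈ 0.969600
step 2 [1y] zero: DF = P = 4761/5000 ≈ 0.952200
step 3 [1.5y] swap r/2=975/28243: DF=(1 − 975/28243·(0.969600+0.952200))/(1+975/28243) = 361/400 ≈ 0.902500
step 4 [2y] zero: DF = P = 8691/10000 ≈ 0.869100
step 5 [2.5y] bond c/2=23/800: DF=(7626887/8000000 − 23/800·(0.969600+0.952200+0.902500+0.869100))/(1+23/800) = 1647/2000 ≈ 0.823500
step 6 [3y] swap r/2=1905/53264: DF=(1 − 1905/53264·(0.969600+0.952200+0.902500+0.869100+0.823500))/(1+1905/53264) = 1619/2000 ≈ 0.809500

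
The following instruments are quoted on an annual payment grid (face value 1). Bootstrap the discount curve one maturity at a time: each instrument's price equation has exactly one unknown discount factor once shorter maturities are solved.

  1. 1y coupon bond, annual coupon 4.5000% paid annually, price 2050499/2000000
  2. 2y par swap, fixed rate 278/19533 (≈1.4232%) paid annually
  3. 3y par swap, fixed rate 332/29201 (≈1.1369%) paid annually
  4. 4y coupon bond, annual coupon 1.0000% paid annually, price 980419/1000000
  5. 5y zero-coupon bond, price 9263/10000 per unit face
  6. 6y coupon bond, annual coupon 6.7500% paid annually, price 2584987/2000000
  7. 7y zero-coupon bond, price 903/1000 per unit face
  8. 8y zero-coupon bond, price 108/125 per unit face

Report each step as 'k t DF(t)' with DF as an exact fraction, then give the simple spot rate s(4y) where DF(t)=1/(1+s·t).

1 1 9811/10000
2 2 4861/5000
3 3 2417/2500
4 4 4709/5000
5 5 9263/10000
6 6 227/250
7 7 903/1000
8 8 108/125
s(4y) = (1/(4709/5000) − 1)/(4) = 291/18836 ≈ 1.5449%

step 1 [1y] bond c/1=9/200: DF=(2050499/2000000 − 9/200·(0))/(1+9/200) = 9811/10000 ≈ 0.981100
step 2 [2y] swap r/1=278/19533: DF=(1 − 278/19533·(0.981100))/(1+278/19533) = 4861/5000 ≈ 0.972200
step 3 [3y] swap r/1=332/29201: DF=(1 − 332/29201·(0.981100+0.972200))/(1+332/29201) = 2417/2500 ≈ 0.966800
step 4 [4y] bond c/1=1/100: DF=(980419/1000000 − 1/100·(0.981100+0.972200+0.966800))/(1+1/100) = 4709/5000 ≈ 0.941800
step 5 [5y] zero: DF = P = 9263/10000 ≈ 0.926300
step 6 [6y] bond c/1=27/400: DF=(2584987/2000000 − 27/400·(0.981100+0.972200+0.966800+0.941800+0.926300))/(1+27/400) = 227/250 ≈ 0.908000
step 7 [7y] zero: DF = P = 903/1000 ≈ 0.903000
step 8 [8y] zero: DF = P = 108/125 ≈ 0.864000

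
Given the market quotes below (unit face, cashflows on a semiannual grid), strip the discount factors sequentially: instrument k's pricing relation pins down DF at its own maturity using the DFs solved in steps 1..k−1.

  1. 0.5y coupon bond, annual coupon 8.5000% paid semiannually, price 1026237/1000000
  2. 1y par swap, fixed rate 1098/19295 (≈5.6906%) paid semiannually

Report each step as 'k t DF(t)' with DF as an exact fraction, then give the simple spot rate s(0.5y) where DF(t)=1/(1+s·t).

step 1 [0.5y] bond c/2=17/400: DF=(1026237/1000000 − 17/400·(0))/(1+17/400) = 2461/2500 ≈ 0.984400
step 2 [1y] swap r/2=549/19295: DF=(1 − 549/19295·(0.984400))/(1+549/19295) = 9451/10000 ≈ 0.945100

1 1/2 2461/2500
2 1 9451/10000
s(0.5y) = (1/(2461/2500) − 1)/(1/2) = 78/2461 ≈ 3.1694%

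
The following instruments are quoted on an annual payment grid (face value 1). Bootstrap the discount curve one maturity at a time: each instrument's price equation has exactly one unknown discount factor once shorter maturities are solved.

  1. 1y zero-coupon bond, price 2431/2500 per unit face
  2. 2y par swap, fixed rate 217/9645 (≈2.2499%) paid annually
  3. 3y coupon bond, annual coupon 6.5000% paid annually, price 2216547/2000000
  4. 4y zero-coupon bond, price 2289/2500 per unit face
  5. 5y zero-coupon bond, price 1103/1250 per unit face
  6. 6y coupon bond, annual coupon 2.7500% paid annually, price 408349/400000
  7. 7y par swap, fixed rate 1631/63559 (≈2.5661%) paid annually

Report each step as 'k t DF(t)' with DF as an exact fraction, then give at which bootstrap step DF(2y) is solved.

step 1 [1y] zero: DF = P = 2431/2500 ≈ 0.972400
step 2 [2y] swap r/1=217/9645: DF=(1 − 217/9645·(0.972400))/(1+217/9645) = 4783/5000 ≈ 0.956600
step 3 [3y] bond c/1=13/200: DF=(2216547/2000000 − 13/200·(0.972400+0.956600))/(1+13/200) = 9229/10000 ≈ 0.922900
step 4 [4y] zero: DF = P = 2289/2500 ≈ 0.915600
step 5 [5y] zero: DF = P = 1103/1250 ≈ 0.882400
step 6 [6y] bond c/1=11/400: DF=(408349/400000 − 11/400·(0.972400+0.956600+0.922900+0.915600+0.882400))/(1+11/400) = 8691/10000 ≈ 0.869100
step 7 [7y] swap r/1=1631/63559: DF=(1 − 1631/63559·(0.972400+0.956600+0.922900+0.915600+0.882400+0.869100))/(1+1631/63559) = 8369/10000 ≈ 0.836900

1 1 2431/2500
2 2 4783/5000
3 3 9229/10000
4 4 2289/2500
5 5 1103/1250
6 6 8691/10000
7 7 8369/10000
DF(2y) is solved at step 2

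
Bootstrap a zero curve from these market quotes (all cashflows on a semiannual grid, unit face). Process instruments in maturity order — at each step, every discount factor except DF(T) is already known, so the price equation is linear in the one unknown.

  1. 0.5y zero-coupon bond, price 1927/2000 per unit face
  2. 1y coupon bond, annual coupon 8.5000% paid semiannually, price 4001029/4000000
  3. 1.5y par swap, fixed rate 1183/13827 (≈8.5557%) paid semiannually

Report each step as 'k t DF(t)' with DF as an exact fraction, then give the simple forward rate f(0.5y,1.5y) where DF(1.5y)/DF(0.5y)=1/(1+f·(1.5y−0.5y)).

1 1/2 1927/2000
2 1 4601/5000
3 3/2 8817/10000
f(0.5y,1.5y) = ((1927/2000)/(8817/10000) − 1)/(1) = 818/8817 ≈ 9.2775%

step 1 [0.5y] zero: DF = P = 1927/2000 ≈ 0.963500
step 2 [1y] bond c/2=17/400: DF=(4001029/4000000 − 17/400·(0.963500))/(1+17/400) = 4601/5000 ≈ 0.920200
step 3 [1.5y] swap r/2=1183/27654: DF=(1 − 1183/27654·(0.963500+0.920200))/(1+1183/27654) = 8817/10000 ≈ 0.881700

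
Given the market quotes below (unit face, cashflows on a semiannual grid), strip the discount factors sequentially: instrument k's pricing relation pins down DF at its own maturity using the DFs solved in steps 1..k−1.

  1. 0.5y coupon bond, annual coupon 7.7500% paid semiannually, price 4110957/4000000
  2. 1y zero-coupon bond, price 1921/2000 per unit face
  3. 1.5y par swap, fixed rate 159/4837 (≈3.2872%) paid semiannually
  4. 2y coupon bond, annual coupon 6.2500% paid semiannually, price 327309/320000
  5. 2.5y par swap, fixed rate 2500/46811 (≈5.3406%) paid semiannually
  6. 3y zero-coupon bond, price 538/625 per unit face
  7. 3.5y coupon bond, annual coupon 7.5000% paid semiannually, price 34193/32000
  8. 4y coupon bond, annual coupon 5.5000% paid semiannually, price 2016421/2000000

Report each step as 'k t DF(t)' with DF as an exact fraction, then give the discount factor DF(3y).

1 1/2 4947/5000
2 1 1921/2000
3 3/2 9523/10000
4 2 9039/10000
5 5/2 7/8
6 3 538/625
7 7/2 1037/1250
8 4 8107/10000
DF(3y) = 538/625 ≈ 0.860800

step 1 [0.5y] bond c/2=31/800: DF=(4110957/4000000 − 31/800·(0))/(1+31/800) = 4947/5000 ≈ 0.989400
step 2 [1y] zero: DF = P = 1921/2000 ≈ 0.960500
step 3 [1.5y] swap r/2=159/9674: DF=(1 − 159/9674·(0.989400+0.960500))/(1+159/9674) = 9523/10000 ≈ 0.952300
step 4 [2y] bond c/2=1/32: DF=(327309/320000 − 1/32·(0.989400+0.960500+0.952300))/(1+1/32) = 9039/10000 ≈ 0.903900
step 5 [2.5y] swap r/2=1250/46811: DF=(1 − 1250/46811·(0.989400+0.960500+0.952300+0.903900))/(1+1250/46811) = 7/8 ≈ 0.875000
step 6 [3y] zero: DF = P = 538/625 ≈ 0.860800
step 7 [3.5y] bond c/2=3/80: DF=(34193/32000 − 3/80·(0.989400+0.960500+0.952300+0.903900+0.875000+0.860800))/(1+3/80) = 1037/1250 ≈ 0.829600
step 8 [4y] bond c/2=11/400: DF=(2016421/2000000 − 11/400·(0.989400+0.960500+0.952300+0.903900+0.875000+0.860800+0.829600))/(1+11/400) = 8107/10000 ≈ 0.810700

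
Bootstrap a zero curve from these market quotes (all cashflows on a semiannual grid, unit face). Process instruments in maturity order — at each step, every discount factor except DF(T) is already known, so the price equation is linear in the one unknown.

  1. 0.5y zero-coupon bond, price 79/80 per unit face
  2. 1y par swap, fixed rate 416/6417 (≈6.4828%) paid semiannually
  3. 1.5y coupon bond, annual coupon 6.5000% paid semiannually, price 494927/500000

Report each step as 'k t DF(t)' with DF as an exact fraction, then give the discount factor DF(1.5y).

step 1 [0.5y] zero: DF = P = 79/80 ≈ 0.987500
step 2 [1y] swap r/2=208/6417: DF=(1 − 208/6417·(0.987500))/(1+208/6417) = 586/625 ≈ 0.937600
step 3 [1.5y] bond c/2=13/400: DF=(494927/500000 − 13/400·(0.987500+0.937600))/(1+13/400) = 8981/10000 ≈ 0.898100

1 1/2 79/80
2 1 586/625
3 3/2 8981/10000
DF(1.5y) = 8981/10000 ≈ 0.898100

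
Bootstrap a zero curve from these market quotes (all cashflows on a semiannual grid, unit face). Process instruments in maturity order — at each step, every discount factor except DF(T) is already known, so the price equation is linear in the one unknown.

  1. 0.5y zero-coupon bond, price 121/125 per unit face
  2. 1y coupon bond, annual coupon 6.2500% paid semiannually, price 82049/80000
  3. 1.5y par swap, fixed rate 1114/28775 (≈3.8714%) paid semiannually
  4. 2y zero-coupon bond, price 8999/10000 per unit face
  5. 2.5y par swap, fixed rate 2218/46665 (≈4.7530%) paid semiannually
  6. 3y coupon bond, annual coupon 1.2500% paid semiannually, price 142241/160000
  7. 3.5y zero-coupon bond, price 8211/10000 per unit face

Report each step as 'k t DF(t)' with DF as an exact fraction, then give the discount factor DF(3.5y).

step 1 [0.5y] zero: DF = P = 121/125 ≈ 0.968000
step 2 [1y] bond c/2=1/32: DF=(82049/80000 − 1/32·(0.968000))/(1+1/32) = 2413/2500 ≈ 0.965200
step 3 [1.5y] swap r/2=557/28775: DF=(1 − 557/28775·(0.968000+0.965200))/(1+557/28775) = 9443/10000 ≈ 0.944300
step 4 [2y] zero: DF = P = 8999/10000 ≈ 0.899900
step 5 [2.5y] swap r/2=1109/46665: DF=(1 − 1109/46665·(0.968000+0.965200+0.944300+0.899900))/(1+1109/46665) = 8891/10000 ≈ 0.889100
step 6 [3y] bond c/2=1/160: DF=(142241/160000 − 1/160·(0.968000+0.965200+0.944300+0.899900+0.889100))/(1+1/160) = 1709/2000 ≈ 0.854500
step 7 [3.5y] zero: DF = P = 8211/10000 ≈ 0.821100

1 1/2 121/125
2 1 2413/2500
3 3/2 9443/10000
4 2 8999/10000
5 5/2 8891/10000
6 3 1709/2000
7 7/2 8211/10000
DF(3.5y) = 8211/10000 ≈ 0.821100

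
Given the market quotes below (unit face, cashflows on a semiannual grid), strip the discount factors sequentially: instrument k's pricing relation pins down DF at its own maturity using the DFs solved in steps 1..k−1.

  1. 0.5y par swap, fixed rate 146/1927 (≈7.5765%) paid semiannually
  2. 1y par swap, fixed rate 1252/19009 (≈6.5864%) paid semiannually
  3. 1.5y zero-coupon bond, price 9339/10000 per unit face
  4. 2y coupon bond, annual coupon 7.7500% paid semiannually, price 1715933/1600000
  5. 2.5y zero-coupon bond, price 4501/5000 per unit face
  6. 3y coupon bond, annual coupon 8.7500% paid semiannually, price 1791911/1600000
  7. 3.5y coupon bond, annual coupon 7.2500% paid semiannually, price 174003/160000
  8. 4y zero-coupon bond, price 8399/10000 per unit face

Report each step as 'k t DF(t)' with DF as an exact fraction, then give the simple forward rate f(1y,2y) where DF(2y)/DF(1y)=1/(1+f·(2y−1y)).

step 1 [0.5y] swap r/2=73/1927: DF=(1 − 73/1927·(0))/(1+73/1927) = 1927/2000 ≈ 0.963500
step 2 [1y] swap r/2=626/19009: DF=(1 − 626/19009·(0.963500))/(1+626/19009) = 4687/5000 ≈ 0.937400
step 3 [1.5y] zero: DF = P = 9339/10000 ≈ 0.933900
step 4 [2y] bond c/2=31/800: DF=(1715933/1600000 − 31/800·(0.963500+0.937400+0.933900))/(1+31/800) = 9267/10000 ≈ 0.926700
step 5 [2.5y] zero: DF = P = 4501/5000 ≈ 0.900200
step 6 [3y] bond c/2=7/160: DF=(1791911/1600000 − 7/160·(0.963500+0.937400+0.933900+0.926700+0.900200))/(1+7/160) = 1097/1250 ≈ 0.877600
step 7 [3.5y] bond c/2=29/800: DF=(174003/160000 − 29/800·(0.963500+0.937400+0.933900+0.926700+0.900200+0.877600))/(1+29/800) = 8557/10000 ≈ 0.855700
step 8 [4y] zero: DF = P = 8399/10000 ≈ 0.839900

1 1/2 1927/2000
2 1 4687/5000
3 3/2 9339/10000
4 2 9267/10000
5 5/2 4501/5000
6 3 1097/1250
7 7/2 8557/10000
8 4 8399/10000
f(1y,2y) = ((4687/5000)/(9267/10000) − 1)/(1) = 107/9267 ≈ 1.1546%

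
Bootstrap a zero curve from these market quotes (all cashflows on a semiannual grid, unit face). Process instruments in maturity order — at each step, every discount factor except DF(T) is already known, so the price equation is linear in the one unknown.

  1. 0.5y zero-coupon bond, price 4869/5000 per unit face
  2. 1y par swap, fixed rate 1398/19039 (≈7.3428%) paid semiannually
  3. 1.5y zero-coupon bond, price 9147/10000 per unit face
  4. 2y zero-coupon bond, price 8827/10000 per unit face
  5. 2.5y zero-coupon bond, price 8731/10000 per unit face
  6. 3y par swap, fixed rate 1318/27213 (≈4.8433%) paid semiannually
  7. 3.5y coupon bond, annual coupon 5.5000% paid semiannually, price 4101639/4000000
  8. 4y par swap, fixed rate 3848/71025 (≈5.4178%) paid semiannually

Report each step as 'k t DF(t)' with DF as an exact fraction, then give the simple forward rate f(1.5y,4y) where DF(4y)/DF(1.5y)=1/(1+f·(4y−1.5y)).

step 1 [0.5y] zero: DF = P = 4869/5000 ≈ 0.973800
step 2 [1y] swap r/2=699/19039: DF=(1 − 699/19039·(0.973800))/(1+699/19039) = 9301/10000 ≈ 0.930100
step 3 [1.5y] zero: DF = P = 9147/10000 ≈ 0.914700
step 4 [2y] zero: DF = P = 8827/10000 ≈ 0.882700
step 5 [2.5y] zero: DF = P = 8731/10000 ≈ 0.873100
step 6 [3y] swap r/2=659/27213: DF=(1 − 659/27213·(0.973800+0.930100+0.914700+0.882700+0.873100))/(1+659/27213) = 4341/5000 ≈ 0.868200
step 7 [3.5y] bond c/2=11/400: DF=(4101639/4000000 − 11/400·(0.973800+0.930100+0.914700+0.882700+0.873100+0.868200))/(1+11/400) = 8523/10000 ≈ 0.852300
step 8 [4y] swap r/2=1924/71025: DF=(1 − 1924/71025·(0.973800+0.930100+0.914700+0.882700+0.873100+0.868200+0.852300))/(1+1924/71025) = 2019/2500 ≈ 0.807600

1 1/2 4869/5000
2 1 9301/10000
3 3/2 9147/10000
4 2 8827/10000
5 5/2 8731/10000
6 3 4341/5000
7 7/2 8523/10000
8 4 2019/2500
f(1.5y,4y) = ((9147/10000)/(2019/2500) − 1)/(5/2) = 357/6730 ≈ 5.3046%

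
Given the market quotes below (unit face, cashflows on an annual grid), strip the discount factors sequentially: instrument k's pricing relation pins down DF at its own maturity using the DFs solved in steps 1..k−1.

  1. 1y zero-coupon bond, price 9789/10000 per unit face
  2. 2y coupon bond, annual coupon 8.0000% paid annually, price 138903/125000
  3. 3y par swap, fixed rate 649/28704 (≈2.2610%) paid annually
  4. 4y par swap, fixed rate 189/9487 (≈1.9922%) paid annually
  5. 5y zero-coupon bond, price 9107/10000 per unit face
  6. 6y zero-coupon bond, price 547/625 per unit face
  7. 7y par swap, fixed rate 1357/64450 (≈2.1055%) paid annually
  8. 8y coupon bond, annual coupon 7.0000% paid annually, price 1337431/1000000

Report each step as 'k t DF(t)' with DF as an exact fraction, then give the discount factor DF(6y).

step 1 [1y] zero: DF = P = 9789/10000 ≈ 0.978900
step 2 [2y] bond c/1=2/25: DF=(138903/125000 − 2/25·(0.978900))/(1+2/25) = 2391/2500 ≈ 0.956400
step 3 [3y] swap r/1=649/28704: DF=(1 − 649/28704·(0.978900+0.956400))/(1+649/28704) = 9351/10000 ≈ 0.935100
step 4 [4y] swap r/1=189/9487: DF=(1 − 189/9487·(0.978900+0.956400+0.935100))/(1+189/9487) = 2311/2500 ≈ 0.924400
step 5 [5y] zero: DF = P = 9107/10000 ≈ 0.910700
step 6 [6y] zero: DF = P = 547/625 ≈ 0.875200
step 7 [7y] swap r/1=1357/64450: DF=(1 − 1357/64450·(0.978900+0.956400+0.935100+0.924400+0.910700+0.875200))/(1+1357/64450) = 8643/10000 ≈ 0.864300
step 8 [8y] bond c/1=7/100: DF=(1337431/1000000 − 7/100·(0.978900+0.956400+0.935100+0.924400+0.910700+0.875200+0.864300))/(1+7/100) = 8283/10000 ≈ 0.828300

1 1 9789/10000
2 2 2391/2500
3 3 9351/10000
4 4 2311/2500
5 5 9107/10000
6 6 547/625
7 7 8643/10000
8 8 8283/10000
DF(6y) = 547/625 ≈ 0.875200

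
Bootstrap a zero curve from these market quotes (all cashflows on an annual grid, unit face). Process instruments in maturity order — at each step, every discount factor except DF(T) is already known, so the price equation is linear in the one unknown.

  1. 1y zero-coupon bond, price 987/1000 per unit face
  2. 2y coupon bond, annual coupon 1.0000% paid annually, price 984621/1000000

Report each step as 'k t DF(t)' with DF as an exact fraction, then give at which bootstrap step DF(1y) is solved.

1 1 987/1000
2 2 9651/10000
DF(1y) is solved at step 1

step 1 [1y] zero: DF = P = 987/1000 ≈ 0.987000
step 2 [2y] bond c/1=1/100: DF=(984621/1000000 − 1/100·(0.987000))/(1+1/100) = 9651/10000 ≈ 0.965100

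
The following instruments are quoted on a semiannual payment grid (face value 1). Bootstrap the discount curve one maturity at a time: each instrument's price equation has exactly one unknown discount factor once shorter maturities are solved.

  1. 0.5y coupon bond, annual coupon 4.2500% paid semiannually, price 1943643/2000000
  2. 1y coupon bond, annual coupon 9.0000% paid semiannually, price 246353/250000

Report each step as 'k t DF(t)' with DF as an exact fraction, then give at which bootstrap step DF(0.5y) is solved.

step 1 [0.5y] bond c/2=17/800: DF=(1943643/2000000 − 17/800·(0))/(1+17/800) = 2379/2500 ≈ 0.951600
step 2 [1y] bond c/2=9/200: DF=(246353/250000 − 9/200·(0.951600))/(1+9/200) = 451/500 ≈ 0.902000

1 1/2 2379/2500
2 1 451/500
DF(0.5y) is solved at step 1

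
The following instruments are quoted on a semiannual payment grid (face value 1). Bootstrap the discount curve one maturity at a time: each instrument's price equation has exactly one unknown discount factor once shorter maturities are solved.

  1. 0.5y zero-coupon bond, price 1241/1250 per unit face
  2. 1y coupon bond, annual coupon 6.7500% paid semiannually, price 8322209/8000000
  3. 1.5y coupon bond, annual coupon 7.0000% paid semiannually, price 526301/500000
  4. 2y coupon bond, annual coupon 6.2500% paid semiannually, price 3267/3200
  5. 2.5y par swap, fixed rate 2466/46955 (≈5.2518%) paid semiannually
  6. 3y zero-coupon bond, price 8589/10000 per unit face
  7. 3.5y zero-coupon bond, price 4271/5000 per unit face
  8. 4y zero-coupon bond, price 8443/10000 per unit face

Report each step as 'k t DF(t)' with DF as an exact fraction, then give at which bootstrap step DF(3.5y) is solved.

step 1 [0.5y] zero: DF = P = 1241/1250 ≈ 0.992800
step 2 [1y] bond c/2=27/800: DF=(8322209/8000000 − 27/800·(0.992800))/(1+27/800) = 9739/10000 ≈ 0.973900
step 3 [1.5y] bond c/2=7/200: DF=(526301/500000 − 7/200·(0.992800+0.973900))/(1+7/200) = 1901/2000 ≈ 0.950500
step 4 [2y] bond c/2=1/32: DF=(3267/3200 − 1/32·(0.992800+0.973900+0.950500))/(1+1/32) = 1127/1250 ≈ 0.901600
step 5 [2.5y] swap r/2=1233/46955: DF=(1 − 1233/46955·(0.992800+0.973900+0.950500+0.901600))/(1+1233/46955) = 8767/10000 ≈ 0.876700
step 6 [3y] zero: DF = P = 8589/10000 ≈ 0.858900
step 7 [3.5y] zero: DF = P = 4271/5000 ≈ 0.854200
step 8 [4y] zero: DF = P = 8443/10000 ≈ 0.844300

1 1/2 1241/1250
2 1 9739/10000
3 3/2 1901/2000
4 2 1127/1250
5 5/2 8767/10000
6 3 8589/10000
7 7/2 4271/5000
8 4 8443/10000
DF(3.5y) is solved at step 7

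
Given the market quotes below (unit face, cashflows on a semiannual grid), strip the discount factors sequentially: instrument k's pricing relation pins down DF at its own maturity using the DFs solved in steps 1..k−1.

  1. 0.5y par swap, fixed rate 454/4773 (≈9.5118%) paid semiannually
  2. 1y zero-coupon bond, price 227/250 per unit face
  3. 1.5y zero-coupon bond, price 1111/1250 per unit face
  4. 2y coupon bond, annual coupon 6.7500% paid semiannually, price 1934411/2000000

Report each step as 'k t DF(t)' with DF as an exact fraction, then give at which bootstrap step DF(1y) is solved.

1 1/2 4773/5000
2 1 227/250
3 3/2 1111/1250
4 2 4229/5000
DF(1y) is solved at step 2

step 1 [0.5y] swap r/2=227/4773: DF=(1 − 227/4773·(0))/(1+227/4773) = 4773/5000 ≈ 0.954600
step 2 [1y] zero: DF = P = 227/250 ≈ 0.908000
step 3 [1.5y] zero: DF = P = 1111/1250 ≈ 0.888800
step 4 [2y] bond c/2=27/800: DF=(1934411/2000000 − 27/800·(0.954600+0.908000+0.888800))/(1+27/800) = 4229/5000 ≈ 0.845800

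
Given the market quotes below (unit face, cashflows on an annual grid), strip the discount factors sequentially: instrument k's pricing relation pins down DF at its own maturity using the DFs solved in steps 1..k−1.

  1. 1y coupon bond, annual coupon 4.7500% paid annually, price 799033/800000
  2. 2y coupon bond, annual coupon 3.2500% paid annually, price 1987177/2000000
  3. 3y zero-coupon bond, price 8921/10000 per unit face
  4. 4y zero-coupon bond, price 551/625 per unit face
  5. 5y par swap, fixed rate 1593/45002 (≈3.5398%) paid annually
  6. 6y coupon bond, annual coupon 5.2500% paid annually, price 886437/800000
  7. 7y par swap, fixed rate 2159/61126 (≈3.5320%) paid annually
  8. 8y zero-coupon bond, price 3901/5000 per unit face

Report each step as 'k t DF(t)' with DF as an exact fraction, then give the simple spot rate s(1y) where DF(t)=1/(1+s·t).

1 1 1907/2000
2 2 9323/10000
3 3 8921/10000
4 4 551/625
5 5 8407/10000
6 6 8283/10000
7 7 7841/10000
8 8 3901/5000
s(1y) = (1/(1907/2000) − 1)/(1) = 93/1907 ≈ 4.8768%

step 1 [1y] bond c/1=19/400: DF=(799033/800000 − 19/400·(0))/(1+19/400) = 1907/2000 ≈ 0.953500
step 2 [2y] bond c/1=13/400: DF=(1987177/2000000 − 13/400·(0.953500))/(1+13/400) = 9323/10000 ≈ 0.932300
step 3 [3y] zero: DF = P = 8921/10000 ≈ 0.892100
step 4 [4y] zero: DF = P = 551/625 ≈ 0.881600
step 5 [5y] swap r/1=1593/45002: DF=(1 − 1593/45002·(0.953500+0.932300+0.892100+0.881600))/(1+1593/45002) = 8407/10000 ≈ 0.840700
step 6 [6y] bond c/1=21/400: DF=(886437/800000 − 21/400·(0.953500+0.932300+0.892100+0.881600+0.840700))/(1+21/400) = 8283/10000 ≈ 0.828300
step 7 [7y] swap r/1=2159/61126: DF=(1 − 2159/61126·(0.953500+0.932300+0.892100+0.881600+0.840700+0.828300))/(1+2159/61126) = 7841/10000 ≈ 0.784100
step 8 [8y] zero: DF = P = 3901/5000 ≈ 0.780200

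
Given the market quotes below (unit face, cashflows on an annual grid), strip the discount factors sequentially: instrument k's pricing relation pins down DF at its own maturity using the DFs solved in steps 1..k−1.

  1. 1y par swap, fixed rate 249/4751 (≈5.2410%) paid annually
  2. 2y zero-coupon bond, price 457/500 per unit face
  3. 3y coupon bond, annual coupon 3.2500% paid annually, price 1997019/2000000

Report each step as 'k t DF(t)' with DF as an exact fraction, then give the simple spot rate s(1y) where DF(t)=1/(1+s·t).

1 1 4751/5000
2 2 457/500
3 3 2271/2500
s(1y) = (1/(4751/5000) − 1)/(1) = 249/4751 ≈ 5.2410%

step 1 [1y] swap r/1=249/4751: DF=(1 − 249/4751·(0))/(1+249/4751) = 4751/5000 ≈ 0.950200
step 2 [2y] zero: DF = P = 457/500 ≈ 0.914000
step 3 [3y] bond c/1=13/400: DF=(1997019/2000000 − 13/400·(0.950200+0.914000))/(1+13/400) = 2271/2500 ≈ 0.908400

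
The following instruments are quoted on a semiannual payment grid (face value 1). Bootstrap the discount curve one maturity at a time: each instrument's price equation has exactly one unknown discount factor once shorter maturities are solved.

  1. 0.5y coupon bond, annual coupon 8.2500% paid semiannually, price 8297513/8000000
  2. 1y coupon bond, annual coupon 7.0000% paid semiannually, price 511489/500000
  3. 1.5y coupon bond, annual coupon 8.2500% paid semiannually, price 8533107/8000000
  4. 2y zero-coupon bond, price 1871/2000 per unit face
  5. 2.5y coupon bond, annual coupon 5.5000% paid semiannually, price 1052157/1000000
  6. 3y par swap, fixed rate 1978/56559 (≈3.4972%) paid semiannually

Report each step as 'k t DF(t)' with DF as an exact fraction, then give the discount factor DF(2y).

step 1 [0.5y] bond c/2=33/800: DF=(8297513/8000000 − 33/800·(0))/(1+33/800) = 9961/10000 ≈ 0.996100
step 2 [1y] bond c/2=7/200: DF=(511489/500000 − 7/200·(0.996100))/(1+7/200) = 9547/10000 ≈ 0.954700
step 3 [1.5y] bond c/2=33/800: DF=(8533107/8000000 − 33/800·(0.996100+0.954700))/(1+33/800) = 9471/10000 ≈ 0.947100
step 4 [2y] zero: DF = P = 1871/2000 ≈ 0.935500
step 5 [2.5y] bond c/2=11/400: DF=(1052157/1000000 − 11/400·(0.996100+0.954700+0.947100+0.935500))/(1+11/400) = 4607/5000 ≈ 0.921400
step 6 [3y] swap r/2=989/56559: DF=(1 − 989/56559·(0.996100+0.954700+0.947100+0.935500+0.921400))/(1+989/56559) = 9011/10000 ≈ 0.901100

1 1/2 9961/10000
2 1 9547/10000
3 3/2 9471/10000
4 2 1871/2000
5 5/2 4607/5000
6 3 9011/10000
DF(2y) = 1871/2000 ≈ 0.935500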